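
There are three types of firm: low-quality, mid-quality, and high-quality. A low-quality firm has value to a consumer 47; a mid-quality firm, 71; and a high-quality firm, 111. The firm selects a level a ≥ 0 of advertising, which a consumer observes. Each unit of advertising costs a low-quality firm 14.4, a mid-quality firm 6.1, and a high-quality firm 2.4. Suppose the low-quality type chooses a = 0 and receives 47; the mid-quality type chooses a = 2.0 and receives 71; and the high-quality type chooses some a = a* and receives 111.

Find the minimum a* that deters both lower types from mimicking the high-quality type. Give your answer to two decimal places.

8.56

Mid-quality type (on-path payoff 71 − 6.1×2.0 = 58.8) won't mimic when 58.8 ≥ 111 − 6.1·a*, i.e. a* ≥ 8.56.
Low-quality type (on-path payoff 47) won't mimic when 47 ≥ 111 − 14.4·a*, i.e. a* ≥ 4.44.
Both must hold, so a* = max(4.44, 8.56) = 8.56. The mid-quality type's constraint binds.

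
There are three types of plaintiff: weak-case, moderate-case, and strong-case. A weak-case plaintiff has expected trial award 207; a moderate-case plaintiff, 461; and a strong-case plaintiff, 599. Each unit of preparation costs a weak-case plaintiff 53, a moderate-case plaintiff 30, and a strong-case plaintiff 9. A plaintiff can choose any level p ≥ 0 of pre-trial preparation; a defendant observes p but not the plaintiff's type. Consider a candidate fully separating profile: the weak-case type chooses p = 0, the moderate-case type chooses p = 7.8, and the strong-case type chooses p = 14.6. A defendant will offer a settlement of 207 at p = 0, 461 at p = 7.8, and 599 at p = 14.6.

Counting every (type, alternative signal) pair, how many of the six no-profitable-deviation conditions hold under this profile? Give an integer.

Strong-case (own payoff 599 − 9×14.6 = 467.6): to p=0 gives 207 → no gain ✓; to p=7.8 gives 461 − 9×7.8 = 390.8 → no gain ✓.
Weak-case (own payoff 207): to p=7.8 gives 461 − 53×7.8 = 47.6 → no gain ✓; to p=14.6 gives 599 − 53×14.6 = -174.8 → no gain ✓.
Moderate-case (own payoff 461 − 30×7.8 = 227): to p=0 gives 207 → no gain ✓; to p=14.6 gives 599 − 30×14.6 = 161 → no gain ✓.
6 of the 6 constraints hold; this profile is a separating equilibrium.

6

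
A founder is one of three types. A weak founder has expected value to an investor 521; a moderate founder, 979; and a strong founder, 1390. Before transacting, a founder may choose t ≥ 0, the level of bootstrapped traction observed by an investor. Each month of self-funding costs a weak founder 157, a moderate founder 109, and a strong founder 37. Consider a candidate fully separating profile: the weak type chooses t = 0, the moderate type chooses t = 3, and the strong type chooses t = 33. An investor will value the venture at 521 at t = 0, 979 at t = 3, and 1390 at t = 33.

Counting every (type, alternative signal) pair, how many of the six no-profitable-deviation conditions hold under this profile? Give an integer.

Strong (own payoff 1390 − 37×33 = 169): to t=0 gives 521 → profitable ✗; to t=3 gives 979 − 37×3 = 868 → profitable ✗.
Weak (own payoff 521): to t=3 gives 979 − 157×3 = 508 → no gain ✓; to t=33 gives 1390 − 157×33 = -3791 → no gain ✓.
Moderate (own payoff 979 − 109×3 = 652): to t=0 gives 521 → no gain ✓; to t=33 gives 1390 − 109×33 = -2207 → no gain ✓.
4 of the 6 constraints hold; not an equilibrium.

4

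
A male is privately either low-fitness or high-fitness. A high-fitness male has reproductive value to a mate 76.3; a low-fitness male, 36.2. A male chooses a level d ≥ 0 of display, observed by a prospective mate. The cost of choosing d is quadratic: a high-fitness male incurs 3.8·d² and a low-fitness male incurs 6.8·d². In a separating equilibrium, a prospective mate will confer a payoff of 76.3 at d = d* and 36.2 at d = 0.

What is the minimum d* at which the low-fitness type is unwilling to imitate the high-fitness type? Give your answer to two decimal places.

The low-fitness type at d = 0 receives 36.2; imitating at d* yields 76.3 − 6.8·d*².
Indifference: 36.2 = 76.3 − 6.8·d*², so d*² = (76.3 − 36.2) / 6.8 ≈ 5.8971.
d* = √5.8971 ≈ 2.43.

2.43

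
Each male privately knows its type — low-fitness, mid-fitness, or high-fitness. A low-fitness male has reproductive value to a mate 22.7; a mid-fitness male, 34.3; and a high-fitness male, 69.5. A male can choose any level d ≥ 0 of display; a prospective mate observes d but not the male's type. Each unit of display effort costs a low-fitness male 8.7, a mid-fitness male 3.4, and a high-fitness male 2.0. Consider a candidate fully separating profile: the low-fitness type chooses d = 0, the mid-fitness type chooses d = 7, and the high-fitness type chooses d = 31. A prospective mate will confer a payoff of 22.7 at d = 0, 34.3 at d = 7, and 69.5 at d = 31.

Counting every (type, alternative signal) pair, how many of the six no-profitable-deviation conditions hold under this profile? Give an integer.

High-fitness (own payoff 69.5 − 2.0×31 = 7.5): to d=0 gives 22.7 → profitable ✗; to d=7 gives 34.3 − 2.0×7 = 20.3 → profitable ✗.
Mid-fitness (own payoff 34.3 − 3.4×7 = 10.5): to d=0 gives 22.7 → profitable ✗; to d=31 gives 69.5 − 3.4×31 = -35.9 → no gain ✓.
Low-fitness (own payoff 22.7): to d=7 gives 34.3 − 8.7×7 = -26.6 → no gain ✓; to d=31 gives 69.5 − 8.7×31 = -200.2 → no gain ✓.
3 of the 6 constraints hold; not an equilibrium.

3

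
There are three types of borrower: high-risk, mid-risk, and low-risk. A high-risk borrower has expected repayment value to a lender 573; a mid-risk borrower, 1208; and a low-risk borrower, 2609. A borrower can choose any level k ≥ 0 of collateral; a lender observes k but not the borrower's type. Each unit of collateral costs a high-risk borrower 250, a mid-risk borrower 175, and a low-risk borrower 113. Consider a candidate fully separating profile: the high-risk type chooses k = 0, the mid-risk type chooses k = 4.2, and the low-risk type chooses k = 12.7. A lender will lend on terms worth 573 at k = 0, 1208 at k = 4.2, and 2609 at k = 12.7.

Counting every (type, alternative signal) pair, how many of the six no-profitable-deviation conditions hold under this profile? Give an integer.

5

High-risk (own payoff 573): to k=4.2 gives 1208 − 250×4.2 = 158 → no gain ✓; to k=12.7 gives 2609 − 250×12.7 = -566 → no gain ✓.
Mid-risk (own payoff 1208 − 175×4.2 = 473): to k=0 gives 573 → profitable ✗; to k=12.7 gives 2609 − 175×12.7 = 386.5 → no gain ✓.
Low-risk (own payoff 2609 − 113×12.7 = 1173.9): to k=0 gives 573 → no gain ✓; to k=4.2 gives 1208 − 113×4.2 = 733.4 → no gain ✓.
5 of the 6 constraints hold; not an equilibrium.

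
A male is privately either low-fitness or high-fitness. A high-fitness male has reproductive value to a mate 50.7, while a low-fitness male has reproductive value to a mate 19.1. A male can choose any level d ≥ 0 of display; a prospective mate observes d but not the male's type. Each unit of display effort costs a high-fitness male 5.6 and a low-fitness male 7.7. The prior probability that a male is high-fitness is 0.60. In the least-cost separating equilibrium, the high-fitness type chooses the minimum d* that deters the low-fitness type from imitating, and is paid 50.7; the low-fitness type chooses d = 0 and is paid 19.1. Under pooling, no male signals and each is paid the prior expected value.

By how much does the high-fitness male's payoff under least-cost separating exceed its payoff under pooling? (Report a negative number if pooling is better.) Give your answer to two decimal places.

-10.34

Least-cost separating signal: d* solves 19.1 = 50.7 − 7.7·d*, so d* = (50.7 − 19.1)/7.7 ≈ 4.1039.
High-fitness type's separating payoff: 50.7 − 5.6 × d* = 50.7 − 5.6 × (50.7 − 19.1)/7.7 = 50.7 − 176.96/7.7 ≈ 27.7182.
Pooling payoff: 0.60 × 50.7 + 0.40 × 19.1 = 38.06.
Difference: 27.7182 − 38.06 = -10.3418, i.e. -10.34 to two decimal places.
The high-fitness type would prefer the pooling outcome.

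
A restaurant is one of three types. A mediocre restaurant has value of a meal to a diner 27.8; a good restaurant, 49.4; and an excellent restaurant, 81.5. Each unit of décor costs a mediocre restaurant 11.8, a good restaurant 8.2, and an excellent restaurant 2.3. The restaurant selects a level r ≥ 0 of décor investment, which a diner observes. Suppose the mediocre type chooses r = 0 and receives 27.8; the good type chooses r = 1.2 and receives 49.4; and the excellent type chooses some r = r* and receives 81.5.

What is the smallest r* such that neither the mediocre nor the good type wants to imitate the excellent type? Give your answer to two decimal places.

5.11

Good type (on-path payoff 49.4 − 8.2×1.2 = 39.56) won't mimic when 39.56 ≥ 81.5 − 8.2·r*, i.e. r* ≥ 5.11.
Mediocre type (on-path payoff 27.8) won't mimic when 27.8 ≥ 81.5 − 11.8·r*, i.e. r* ≥ 4.55.
Both must hold, so r* = max(4.55, 5.11) = 5.11. The good type's constraint binds.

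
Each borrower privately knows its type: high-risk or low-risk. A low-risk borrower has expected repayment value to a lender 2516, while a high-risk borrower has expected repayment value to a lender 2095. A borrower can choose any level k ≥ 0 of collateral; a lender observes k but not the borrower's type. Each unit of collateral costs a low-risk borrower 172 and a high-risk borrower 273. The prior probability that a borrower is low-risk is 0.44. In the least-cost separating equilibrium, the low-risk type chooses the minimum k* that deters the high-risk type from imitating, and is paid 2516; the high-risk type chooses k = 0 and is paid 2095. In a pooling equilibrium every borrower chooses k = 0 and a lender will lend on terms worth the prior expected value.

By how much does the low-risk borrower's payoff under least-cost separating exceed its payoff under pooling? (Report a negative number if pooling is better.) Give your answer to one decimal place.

-29.5

Least-cost separating signal: k* solves 2095 = 2516 − 273·k*, so k* = (2516 − 2095)/273 ≈ 1.5421.
Low-risk type's separating payoff: 2516 − 172 × k* = 2516 − 172 × (2516 − 2095)/273 = 2516 − 72412/273 ≈ 2250.755.
Pooling payoff: 0.44 × 2516 + 0.56 × 2095 = 2280.24.
Difference: 2250.755 − 2280.24 = -29.485, i.e. -29.5 to one decimal place.
The low-risk type would prefer the pooling outcome.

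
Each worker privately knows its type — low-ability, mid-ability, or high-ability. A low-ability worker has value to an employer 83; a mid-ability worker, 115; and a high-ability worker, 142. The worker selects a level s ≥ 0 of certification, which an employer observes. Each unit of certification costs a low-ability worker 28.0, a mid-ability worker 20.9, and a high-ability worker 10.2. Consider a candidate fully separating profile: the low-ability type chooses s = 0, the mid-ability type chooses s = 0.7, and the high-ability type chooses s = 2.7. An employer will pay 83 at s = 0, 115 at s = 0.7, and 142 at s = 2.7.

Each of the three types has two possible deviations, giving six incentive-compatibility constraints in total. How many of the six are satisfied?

5

Low-ability (own payoff 83): to s=0.7 gives 115 − 28.0×0.7 = 95.4 → profitable ✗; to s=2.7 gives 142 − 28.0×2.7 = 66.4 → no gain ✓.
Mid-ability (own payoff 115 − 20.9×0.7 = 100.37): to s=0 gives 83 → no gain ✓; to s=2.7 gives 142 − 20.9×2.7 = 85.57 → no gain ✓.
High-ability (own payoff 142 − 10.2×2.7 = 114.46): to s=0 gives 83 → no gain ✓; to s=0.7 gives 115 − 10.2×0.7 = 107.86 → no gain ✓.
5 of the 6 constraints hold; not an equilibrium.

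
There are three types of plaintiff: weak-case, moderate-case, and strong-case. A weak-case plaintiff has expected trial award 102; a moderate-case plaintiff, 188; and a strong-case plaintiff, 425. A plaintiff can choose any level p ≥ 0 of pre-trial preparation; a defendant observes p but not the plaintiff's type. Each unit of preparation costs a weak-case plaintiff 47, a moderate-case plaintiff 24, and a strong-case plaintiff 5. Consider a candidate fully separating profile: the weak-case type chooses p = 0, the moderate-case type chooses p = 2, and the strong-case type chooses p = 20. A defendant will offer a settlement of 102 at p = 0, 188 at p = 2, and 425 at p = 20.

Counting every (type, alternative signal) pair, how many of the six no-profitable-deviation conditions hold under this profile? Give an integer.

6

Strong-case (own payoff 425 − 5×20 = 325): to p=0 gives 102 → no gain ✓; to p=2 gives 188 − 5×2 = 178 → no gain ✓.
Moderate-case (own payoff 188 − 24×2 = 140): to p=0 gives 102 → no gain ✓; to p=20 gives 425 − 24×20 = -55 → no gain ✓.
Weak-case (own payoff 102): to p=2 gives 188 − 47×2 = 94 → no gain ✓; to p=20 gives 425 − 47×20 = -515 → no gain ✓.
6 of the 6 constraints hold; this profile is a separating equilibrium.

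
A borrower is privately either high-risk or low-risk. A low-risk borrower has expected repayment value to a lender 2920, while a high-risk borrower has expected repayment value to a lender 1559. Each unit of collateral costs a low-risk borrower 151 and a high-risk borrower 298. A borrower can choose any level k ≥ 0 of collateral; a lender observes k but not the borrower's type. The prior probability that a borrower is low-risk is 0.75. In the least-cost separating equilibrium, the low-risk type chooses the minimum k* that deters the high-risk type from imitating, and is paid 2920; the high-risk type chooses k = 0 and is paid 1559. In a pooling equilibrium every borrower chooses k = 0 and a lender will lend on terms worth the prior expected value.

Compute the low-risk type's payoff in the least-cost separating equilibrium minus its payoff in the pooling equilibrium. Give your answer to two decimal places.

-349.38

Least-cost separating signal: k* solves 1559 = 2920 − 298·k*, so k* = (2920 − 1559)/298 ≈ 4.5671.
Low-risk type's separating payoff: 2920 − 151 × k* = 2920 − 151 × (2920 − 1559)/298 = 2920 − 205511/298 ≈ 2230.3658.
Pooling payoff: 0.75 × 2920 + 0.25 × 1559 = 2579.75.
Difference: 2230.3658 − 2579.75 = -349.3842, i.e. -349.38 to two decimal places.
The low-risk type would prefer the pooling outcome.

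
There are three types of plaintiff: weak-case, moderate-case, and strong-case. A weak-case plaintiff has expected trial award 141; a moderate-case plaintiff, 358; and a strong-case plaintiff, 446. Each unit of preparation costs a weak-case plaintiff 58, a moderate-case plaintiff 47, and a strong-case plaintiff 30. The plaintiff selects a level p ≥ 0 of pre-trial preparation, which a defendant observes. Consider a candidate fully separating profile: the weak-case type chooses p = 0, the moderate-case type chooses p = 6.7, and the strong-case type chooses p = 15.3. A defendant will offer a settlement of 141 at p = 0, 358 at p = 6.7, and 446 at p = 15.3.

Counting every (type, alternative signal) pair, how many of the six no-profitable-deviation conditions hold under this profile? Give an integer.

Strong-case (own payoff 446 − 30×15.3 = -13): to p=0 gives 141 → profitable ✗; to p=6.7 gives 358 − 30×6.7 = 157 → profitable ✗.
Weak-case (own payoff 141): to p=6.7 gives 358 − 58×6.7 = -30.6 → no gain ✓; to p=15.3 gives 446 − 58×15.3 = -441.4 → no gain ✓.
Moderate-case (own payoff 358 − 47×6.7 = 43.1): to p=0 gives 141 → profitable ✗; to p=15.3 gives 446 − 47×15.3 = -273.1 → no gain ✓.
3 of the 6 constraints hold; not an equilibrium.

3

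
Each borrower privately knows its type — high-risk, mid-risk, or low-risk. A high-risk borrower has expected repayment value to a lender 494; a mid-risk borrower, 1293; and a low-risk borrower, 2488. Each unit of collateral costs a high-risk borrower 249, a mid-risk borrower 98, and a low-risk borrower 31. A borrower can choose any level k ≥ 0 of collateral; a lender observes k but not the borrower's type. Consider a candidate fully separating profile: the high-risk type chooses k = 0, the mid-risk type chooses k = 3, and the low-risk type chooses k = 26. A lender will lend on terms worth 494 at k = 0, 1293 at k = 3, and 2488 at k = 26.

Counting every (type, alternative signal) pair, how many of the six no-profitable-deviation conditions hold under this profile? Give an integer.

High-risk (own payoff 494): to k=3 gives 1293 − 249×3 = 546 → profitable ✗; to k=26 gives 2488 − 249×26 = -3986 → no gain ✓.
Mid-risk (own payoff 1293 − 98×3 = 999): to k=0 gives 494 → no gain ✓; to k=26 gives 2488 − 98×26 = -60 → no gain ✓.
Low-risk (own payoff 2488 − 31×26 = 1682): to k=0 gives 494 → no gain ✓; to k=3 gives 1293 − 31×3 = 1200 → no gain ✓.
5 of the 6 constraints hold; not an equilibrium.

5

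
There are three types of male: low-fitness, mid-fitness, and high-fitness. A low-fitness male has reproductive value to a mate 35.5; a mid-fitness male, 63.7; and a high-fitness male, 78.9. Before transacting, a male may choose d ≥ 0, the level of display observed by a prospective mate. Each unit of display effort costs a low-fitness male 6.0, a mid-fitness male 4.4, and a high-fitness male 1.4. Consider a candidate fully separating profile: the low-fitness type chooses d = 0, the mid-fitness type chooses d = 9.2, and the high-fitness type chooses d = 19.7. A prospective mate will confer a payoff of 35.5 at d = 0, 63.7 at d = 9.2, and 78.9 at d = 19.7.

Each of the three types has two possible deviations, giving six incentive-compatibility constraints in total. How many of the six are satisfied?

Mid-fitness (own payoff 63.7 − 4.4×9.2 = 23.22): to d=0 gives 35.5 → profitable ✗; to d=19.7 gives 78.9 − 4.4×19.7 = -7.78 → no gain ✓.
Low-fitness (own payoff 35.5): to d=9.2 gives 63.7 − 6.0×9.2 = 8.5 → no gain ✓; to d=19.7 gives 78.9 − 6.0×19.7 = -39.3 → no gain ✓.
High-fitness (own payoff 78.9 − 1.4×19.7 = 51.32): to d=0 gives 35.5 → no gain ✓; to d=9.2 gives 63.7 − 1.4×9.2 = 50.82 → no gain ✓.
5 of the 6 constraints hold; not an equilibrium.

5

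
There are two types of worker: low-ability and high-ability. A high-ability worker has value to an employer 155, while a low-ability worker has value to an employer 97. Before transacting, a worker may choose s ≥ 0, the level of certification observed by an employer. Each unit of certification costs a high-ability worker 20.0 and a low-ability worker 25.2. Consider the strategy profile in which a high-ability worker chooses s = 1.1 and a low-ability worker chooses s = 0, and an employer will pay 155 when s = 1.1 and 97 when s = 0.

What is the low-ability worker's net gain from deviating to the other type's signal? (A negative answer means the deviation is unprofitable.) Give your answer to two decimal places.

Playing s = 0 the low-ability worker receives 97.
Deviating to s = 1.1 brings payment 155 at cost 25.2 × 1.1 = 27.72, netting 127.28.
Gain from deviating: 127.28 − 97 = 30.28.
The gain is positive, so the low-ability type's incentive-compatibility constraint is violated — this profile is not a separating equilibrium.

30.28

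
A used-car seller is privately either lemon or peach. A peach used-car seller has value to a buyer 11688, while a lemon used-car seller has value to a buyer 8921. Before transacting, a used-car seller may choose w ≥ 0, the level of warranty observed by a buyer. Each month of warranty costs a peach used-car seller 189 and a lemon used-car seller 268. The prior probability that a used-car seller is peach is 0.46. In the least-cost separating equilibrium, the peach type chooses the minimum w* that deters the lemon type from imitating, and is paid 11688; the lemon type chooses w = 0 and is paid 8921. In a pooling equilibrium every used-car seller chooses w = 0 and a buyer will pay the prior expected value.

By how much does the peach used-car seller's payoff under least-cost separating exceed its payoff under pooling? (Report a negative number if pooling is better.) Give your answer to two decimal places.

Least-cost separating signal: w* solves 8921 = 11688 − 268·w*, so w* = (11688 − 8921)/268 ≈ 10.3246.
Peach type's separating payoff: 11688 − 189 × w* = 11688 − 189 × (11688 − 8921)/268 = 11688 − 522963/268 ≈ 9736.6455.
Pooling payoff: 0.46 × 11688 + 0.54 × 8921 = 10193.82.
Difference: 9736.6455 − 10193.82 = -457.1745, i.e. -457.17 to two decimal places.
The peach type would prefer the pooling outcome.

-457.17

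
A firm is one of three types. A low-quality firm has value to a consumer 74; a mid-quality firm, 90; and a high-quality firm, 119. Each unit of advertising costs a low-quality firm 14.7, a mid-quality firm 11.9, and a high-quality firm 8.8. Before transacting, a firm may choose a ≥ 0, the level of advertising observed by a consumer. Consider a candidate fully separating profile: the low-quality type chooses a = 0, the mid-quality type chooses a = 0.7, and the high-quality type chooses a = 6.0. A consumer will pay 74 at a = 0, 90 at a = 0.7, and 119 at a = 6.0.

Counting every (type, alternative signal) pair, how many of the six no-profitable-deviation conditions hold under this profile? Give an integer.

3

High-quality (own payoff 119 − 8.8×6.0 = 66.2): to a=0 gives 74 → profitable ✗; to a=0.7 gives 90 − 8.8×0.7 = 83.84 → profitable ✗.
Mid-quality (own payoff 90 − 11.9×0.7 = 81.67): to a=0 gives 74 → no gain ✓; to a=6.0 gives 119 − 11.9×6.0 = 47.6 → no gain ✓.
Low-quality (own payoff 74): to a=0.7 gives 90 − 14.7×0.7 = 79.71 → profitable ✗; to a=6.0 gives 119 − 14.7×6.0 = 30.8 → no gain ✓.
3 of the 6 constraints hold; not an equilibrium.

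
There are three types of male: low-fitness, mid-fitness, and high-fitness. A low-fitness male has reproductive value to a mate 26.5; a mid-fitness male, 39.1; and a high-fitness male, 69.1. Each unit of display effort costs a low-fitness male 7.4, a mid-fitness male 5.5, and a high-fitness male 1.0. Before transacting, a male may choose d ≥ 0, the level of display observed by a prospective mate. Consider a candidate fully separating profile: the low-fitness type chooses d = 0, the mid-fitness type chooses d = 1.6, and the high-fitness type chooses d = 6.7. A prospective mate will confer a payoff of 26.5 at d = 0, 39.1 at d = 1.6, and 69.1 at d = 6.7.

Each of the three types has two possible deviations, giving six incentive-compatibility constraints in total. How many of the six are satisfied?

4

Mid-fitness (own payoff 39.1 − 5.5×1.6 = 30.3): to d=0 gives 26.5 → no gain ✓; to d=6.7 gives 69.1 − 5.5×6.7 = 32.25 → profitable ✗.
Low-fitness (own payoff 26.5): to d=1.6 gives 39.1 − 7.4×1.6 = 27.26 → profitable ✗; to d=6.7 gives 69.1 − 7.4×6.7 = 19.52 → no gain ✓.
High-fitness (own payoff 69.1 − 1.0×6.7 = 62.4): to d=0 gives 26.5 → no gain ✓; to d=1.6 gives 39.1 − 1.0×1.6 = 37.5 → no gain ✓.
4 of the 6 constraints hold; not an equilibrium.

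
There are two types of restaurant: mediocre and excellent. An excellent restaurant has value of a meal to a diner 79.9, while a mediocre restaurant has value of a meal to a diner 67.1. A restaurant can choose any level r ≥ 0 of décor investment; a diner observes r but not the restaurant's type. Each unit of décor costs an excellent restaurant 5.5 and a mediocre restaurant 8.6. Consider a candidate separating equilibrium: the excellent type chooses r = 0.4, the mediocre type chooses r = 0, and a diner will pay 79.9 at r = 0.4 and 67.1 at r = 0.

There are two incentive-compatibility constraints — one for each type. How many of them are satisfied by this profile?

1

Excellent type: signal → 79.9 − 5.5 × 0.4 = 77.7; deviate to 0 → 67.1. IC holds (77.7 ≥ 67.1).
Mediocre type: stay at 0 → 67.1; mimic → 79.9 − 8.6 × 0.4 = 76.46. IC fails (67.1 < 76.46).
1 of 2 constraints hold, so this profile is not an equilibrium.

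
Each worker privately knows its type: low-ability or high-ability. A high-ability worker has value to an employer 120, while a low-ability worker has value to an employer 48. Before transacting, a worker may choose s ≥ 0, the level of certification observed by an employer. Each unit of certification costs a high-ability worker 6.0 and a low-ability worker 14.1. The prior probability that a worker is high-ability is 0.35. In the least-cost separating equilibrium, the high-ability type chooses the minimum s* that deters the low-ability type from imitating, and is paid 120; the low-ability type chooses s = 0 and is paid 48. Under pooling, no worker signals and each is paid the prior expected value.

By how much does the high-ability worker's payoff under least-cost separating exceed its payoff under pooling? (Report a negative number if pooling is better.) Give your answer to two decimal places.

Least-cost separating signal: s* solves 48 = 120 − 14.1·s*, so s* = (120 − 48)/14.1 ≈ 5.1064.
High-ability type's separating payoff: 120 − 6.0 × s* = 120 − 6.0 × (120 − 48)/14.1 = 120 − 432/14.1 ≈ 89.3617.
Pooling payoff: 0.35 × 120 + 0.65 × 48 = 73.2.
Difference: 89.3617 − 73.2 = 16.1617, i.e. 16.16 to two decimal places.
The high-ability type prefers to separate.

16.16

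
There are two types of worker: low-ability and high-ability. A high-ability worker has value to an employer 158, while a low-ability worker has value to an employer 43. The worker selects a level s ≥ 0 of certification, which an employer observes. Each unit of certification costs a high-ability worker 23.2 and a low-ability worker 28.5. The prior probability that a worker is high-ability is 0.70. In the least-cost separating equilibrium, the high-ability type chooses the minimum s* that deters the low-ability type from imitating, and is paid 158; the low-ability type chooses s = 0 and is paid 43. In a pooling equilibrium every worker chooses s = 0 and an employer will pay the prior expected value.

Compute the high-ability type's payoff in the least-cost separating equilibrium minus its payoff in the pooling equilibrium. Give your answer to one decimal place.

-59.1

Least-cost separating signal: s* solves 43 = 158 − 28.5·s*, so s* = (158 − 43)/28.5 ≈ 4.0351.
High-ability type's separating payoff: 158 − 23.2 × s* = 158 − 23.2 × (158 − 43)/28.5 = 158 − 2668/28.5 ≈ 64.386.
Pooling payoff: 0.70 × 158 + 0.30 × 43 = 123.5.
Difference: 64.386 − 123.5 = -59.114, i.e. -59.1 to one decimal place.
The high-ability type would prefer the pooling outcome.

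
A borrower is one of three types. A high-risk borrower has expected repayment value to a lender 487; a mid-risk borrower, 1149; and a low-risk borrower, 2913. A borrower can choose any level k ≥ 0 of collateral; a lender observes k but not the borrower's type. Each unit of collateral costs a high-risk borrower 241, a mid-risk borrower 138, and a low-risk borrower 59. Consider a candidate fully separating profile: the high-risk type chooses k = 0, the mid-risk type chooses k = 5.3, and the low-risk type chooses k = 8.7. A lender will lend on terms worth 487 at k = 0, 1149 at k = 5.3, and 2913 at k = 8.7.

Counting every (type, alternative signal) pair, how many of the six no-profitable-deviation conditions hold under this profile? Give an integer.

3

Mid-risk (own payoff 1149 − 138×5.3 = 417.6): to k=0 gives 487 → profitable ✗; to k=8.7 gives 2913 − 138×8.7 = 1712.4 → profitable ✗.
High-risk (own payoff 487): to k=5.3 gives 1149 − 241×5.3 = -128.3 → no gain ✓; to k=8.7 gives 2913 − 241×8.7 = 816.3 → profitable ✗.
Low-risk (own payoff 2913 − 59×8.7 = 2399.7): to k=0 gives 487 → no gain ✓; to k=5.3 gives 1149 − 59×5.3 = 836.3 → no gain ✓.
3 of the 6 constraints hold; not an equilibrium.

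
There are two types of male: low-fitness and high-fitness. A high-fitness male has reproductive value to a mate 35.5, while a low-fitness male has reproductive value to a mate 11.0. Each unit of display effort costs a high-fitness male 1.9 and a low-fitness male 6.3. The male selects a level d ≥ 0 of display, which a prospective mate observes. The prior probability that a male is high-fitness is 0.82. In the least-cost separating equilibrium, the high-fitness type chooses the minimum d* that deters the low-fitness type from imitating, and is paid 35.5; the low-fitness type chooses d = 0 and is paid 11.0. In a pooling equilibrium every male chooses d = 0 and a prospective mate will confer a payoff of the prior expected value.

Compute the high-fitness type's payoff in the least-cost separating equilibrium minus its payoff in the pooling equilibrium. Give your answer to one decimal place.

Least-cost separating signal: d* solves 11.0 = 35.5 − 6.3·d*, so d* = (35.5 − 11.0)/6.3 ≈ 3.8889.
High-fitness type's separating payoff: 35.5 − 1.9 × d* = 35.5 − 1.9 × (35.5 − 11.0)/6.3 = 35.5 − 46.55/6.3 ≈ 28.111.
Pooling payoff: 0.82 × 35.5 + 0.18 × 11.0 = 31.09.
Difference: 28.111 − 31.09 = -2.979, i.e. -3.0 to one decimal place.
The high-fitness type would prefer the pooling outcome.

-3.0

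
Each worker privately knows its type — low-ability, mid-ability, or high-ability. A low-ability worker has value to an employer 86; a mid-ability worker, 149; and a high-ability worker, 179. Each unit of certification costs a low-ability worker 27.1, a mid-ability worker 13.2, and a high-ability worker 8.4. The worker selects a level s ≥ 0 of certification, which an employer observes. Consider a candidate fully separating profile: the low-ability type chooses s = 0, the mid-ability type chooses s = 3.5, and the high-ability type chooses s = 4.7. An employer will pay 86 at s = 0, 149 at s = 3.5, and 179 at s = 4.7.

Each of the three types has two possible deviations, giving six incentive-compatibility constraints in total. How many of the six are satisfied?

5

Mid-ability (own payoff 149 − 13.2×3.5 = 102.8): to s=0 gives 86 → no gain ✓; to s=4.7 gives 179 − 13.2×4.7 = 116.96 → profitable ✗.
Low-ability (own payoff 86): to s=3.5 gives 149 − 27.1×3.5 = 54.15 → no gain ✓; to s=4.7 gives 179 − 27.1×4.7 = 51.63 → no gain ✓.
High-ability (own payoff 179 − 8.4×4.7 = 139.52): to s=0 gives 86 → no gain ✓; to s=3.5 gives 149 − 8.4×3.5 = 119.6 → no gain ✓.
5 of the 6 constraints hold; not an equilibrium.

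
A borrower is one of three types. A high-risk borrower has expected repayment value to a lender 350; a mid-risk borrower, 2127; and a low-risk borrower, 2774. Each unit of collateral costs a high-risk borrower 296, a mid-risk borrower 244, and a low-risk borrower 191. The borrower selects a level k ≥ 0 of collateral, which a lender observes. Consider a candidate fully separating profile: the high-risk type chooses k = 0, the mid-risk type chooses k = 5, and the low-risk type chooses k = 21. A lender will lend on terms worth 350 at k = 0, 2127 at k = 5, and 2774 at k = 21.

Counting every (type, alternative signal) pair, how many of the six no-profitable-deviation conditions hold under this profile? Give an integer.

Mid-risk (own payoff 2127 − 244×5 = 907): to k=0 gives 350 → no gain ✓; to k=21 gives 2774 − 244×21 = -2350 → no gain ✓.
Low-risk (own payoff 2774 − 191×21 = -1237): to k=0 gives 350 → profitable ✗; to k=5 gives 2127 − 191×5 = 1172 → profitable ✗.
High-risk (own payoff 350): to k=5 gives 2127 − 296×5 = 647 → profitable ✗; to k=21 gives 2774 − 296×21 = -3442 → no gain ✓.
3 of the 6 constraints hold; not an equilibrium.

3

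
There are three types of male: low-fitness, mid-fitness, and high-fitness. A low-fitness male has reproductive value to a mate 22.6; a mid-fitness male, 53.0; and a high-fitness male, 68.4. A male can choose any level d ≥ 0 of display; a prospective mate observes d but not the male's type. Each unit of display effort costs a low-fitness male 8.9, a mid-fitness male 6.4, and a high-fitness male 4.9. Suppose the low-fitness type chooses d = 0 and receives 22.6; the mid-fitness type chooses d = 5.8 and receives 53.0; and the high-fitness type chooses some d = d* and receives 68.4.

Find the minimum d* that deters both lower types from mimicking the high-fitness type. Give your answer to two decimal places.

Low-fitness type (on-path payoff 22.6) won't mimic when 22.6 ≥ 68.4 − 8.9·d*, i.e. d* ≥ 5.15.
Mid-fitness type (on-path payoff 53.0 − 6.4×5.8 = 15.88) won't mimic when 15.88 ≥ 68.4 − 6.4·d*, i.e. d* ≥ 8.21.
Both must hold, so d* = max(5.15, 8.21) = 8.21. The mid-fitness type's constraint binds.

8.21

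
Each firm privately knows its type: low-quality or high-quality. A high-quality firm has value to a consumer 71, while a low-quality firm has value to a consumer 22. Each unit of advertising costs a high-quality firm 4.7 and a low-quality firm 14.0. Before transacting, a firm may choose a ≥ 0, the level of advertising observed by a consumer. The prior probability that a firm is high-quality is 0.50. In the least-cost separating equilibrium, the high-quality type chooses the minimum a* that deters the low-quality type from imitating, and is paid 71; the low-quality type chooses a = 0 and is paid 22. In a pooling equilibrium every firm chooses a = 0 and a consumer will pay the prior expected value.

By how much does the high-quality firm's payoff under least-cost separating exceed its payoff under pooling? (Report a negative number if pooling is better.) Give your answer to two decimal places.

8.05

Least-cost separating signal: a* solves 22 = 71 − 14.0·a*, so a* = (71 − 22)/14.0 = 3.5.
High-quality type's separating payoff: 71 − 4.7 × a* = 71 − 4.7 × (71 − 22)/14.0 = 71 − 230.3/14.0 = 54.55.
Pooling payoff: 0.50 × 71 + 0.50 × 22 = 46.5.
Difference: 54.55 − 46.5 = 8.05.
The high-quality type prefers to separate.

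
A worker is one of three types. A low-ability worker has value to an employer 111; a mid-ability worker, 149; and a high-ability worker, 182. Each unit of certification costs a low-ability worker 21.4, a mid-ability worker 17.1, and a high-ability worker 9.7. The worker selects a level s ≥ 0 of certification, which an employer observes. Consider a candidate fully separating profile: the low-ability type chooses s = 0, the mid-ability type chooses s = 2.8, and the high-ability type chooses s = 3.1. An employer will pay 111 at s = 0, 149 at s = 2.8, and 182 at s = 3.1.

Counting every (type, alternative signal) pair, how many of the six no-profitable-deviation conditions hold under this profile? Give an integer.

High-ability (own payoff 182 − 9.7×3.1 = 151.93): to s=0 gives 111 → no gain ✓; to s=2.8 gives 149 − 9.7×2.8 = 121.84 → no gain ✓.
Mid-ability (own payoff 149 − 17.1×2.8 = 101.12): to s=0 gives 111 → profitable ✗; to s=3.1 gives 182 − 17.1×3.1 = 128.99 → profitable ✗.
Low-ability (own payoff 111): to s=2.8 gives 149 − 21.4×2.8 = 89.08 → no gain ✓; to s=3.1 gives 182 − 21.4×3.1 = 115.66 → profitable ✗.
3 of the 6 constraints hold; not an equilibrium.

3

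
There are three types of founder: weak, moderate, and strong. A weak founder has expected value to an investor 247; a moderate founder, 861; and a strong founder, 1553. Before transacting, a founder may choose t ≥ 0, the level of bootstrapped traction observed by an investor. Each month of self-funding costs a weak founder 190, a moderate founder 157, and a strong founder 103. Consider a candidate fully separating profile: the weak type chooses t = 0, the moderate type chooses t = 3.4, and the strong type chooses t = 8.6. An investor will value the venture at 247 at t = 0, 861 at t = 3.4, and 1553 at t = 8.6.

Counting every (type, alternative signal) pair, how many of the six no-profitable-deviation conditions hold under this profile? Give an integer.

Weak (own payoff 247): to t=3.4 gives 861 − 190×3.4 = 215 → no gain ✓; to t=8.6 gives 1553 − 190×8.6 = -81 → no gain ✓.
Moderate (own payoff 861 − 157×3.4 = 327.2): to t=0 gives 247 → no gain ✓; to t=8.6 gives 1553 − 157×8.6 = 202.8 → no gain ✓.
Strong (own payoff 1553 − 103×8.6 = 667.2): to t=0 gives 247 → no gain ✓; to t=3.4 gives 861 − 103×3.4 = 510.8 → no gain ✓.
6 of the 6 constraints hold; this profile is a separating equilibrium.

6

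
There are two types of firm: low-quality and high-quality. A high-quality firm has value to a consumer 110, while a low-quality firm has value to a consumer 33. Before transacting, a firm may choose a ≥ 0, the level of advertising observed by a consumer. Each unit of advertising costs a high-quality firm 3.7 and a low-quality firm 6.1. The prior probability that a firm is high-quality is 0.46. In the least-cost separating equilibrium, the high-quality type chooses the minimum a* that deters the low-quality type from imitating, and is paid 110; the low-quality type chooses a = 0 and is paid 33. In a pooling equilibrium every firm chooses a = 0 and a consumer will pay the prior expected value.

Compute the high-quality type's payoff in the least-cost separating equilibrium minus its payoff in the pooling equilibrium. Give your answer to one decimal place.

-5.1

Least-cost separating signal: a* solves 33 = 110 − 6.1·a*, so a* = (110 − 33)/6.1 ≈ 12.6230.
High-quality type's separating payoff: 110 − 3.7 × a* = 110 − 3.7 × (110 − 33)/6.1 = 110 − 284.9/6.1 ≈ 63.295.
Pooling payoff: 0.46 × 110 + 0.54 × 33 = 68.42.
Difference: 63.295 − 68.42 = -5.125, i.e. -5.1 to one decimal place.
The high-quality type would prefer the pooling outcome.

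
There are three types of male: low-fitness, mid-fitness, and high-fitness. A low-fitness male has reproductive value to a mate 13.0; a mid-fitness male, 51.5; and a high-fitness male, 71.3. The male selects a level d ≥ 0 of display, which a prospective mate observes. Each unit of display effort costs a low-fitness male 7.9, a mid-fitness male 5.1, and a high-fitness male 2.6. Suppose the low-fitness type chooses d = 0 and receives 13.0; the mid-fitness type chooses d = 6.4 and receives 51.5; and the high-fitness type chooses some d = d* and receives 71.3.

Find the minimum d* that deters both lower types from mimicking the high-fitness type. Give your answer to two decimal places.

Low-fitness type (on-path payoff 13.0) won't mimic when 13.0 ≥ 71.3 − 7.9·d*, i.e. d* ≥ 7.38.
Mid-fitness type (on-path payoff 51.5 − 5.1×6.4 = 18.86) won't mimic when 18.86 ≥ 71.3 − 5.1·d*, i.e. d* ≥ 10.28.
Both must hold, so d* = max(7.38, 10.28) = 10.28. The mid-fitness type's constraint binds.

10.28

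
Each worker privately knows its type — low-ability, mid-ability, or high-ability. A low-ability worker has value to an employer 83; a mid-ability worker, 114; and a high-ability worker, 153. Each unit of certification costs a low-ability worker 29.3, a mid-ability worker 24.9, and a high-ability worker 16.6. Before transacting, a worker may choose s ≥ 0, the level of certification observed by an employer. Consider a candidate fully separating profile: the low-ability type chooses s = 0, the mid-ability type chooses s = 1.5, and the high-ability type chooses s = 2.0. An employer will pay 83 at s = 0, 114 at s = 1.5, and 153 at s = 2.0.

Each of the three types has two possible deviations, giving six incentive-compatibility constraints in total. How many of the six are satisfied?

3

Mid-ability (own payoff 114 − 24.9×1.5 = 76.65): to s=0 gives 83 → profitable ✗; to s=2.0 gives 153 − 24.9×2.0 = 103.2 → profitable ✗.
High-ability (own payoff 153 − 16.6×2.0 = 119.8): to s=0 gives 83 → no gain ✓; to s=1.5 gives 114 − 16.6×1.5 = 89.1 → no gain ✓.
Low-ability (own payoff 83): to s=1.5 gives 114 − 29.3×1.5 = 70.05 → no gain ✓; to s=2.0 gives 153 − 29.3×2.0 = 94.4 → profitable ✗.
3 of the 6 constraints hold; not an equilibrium.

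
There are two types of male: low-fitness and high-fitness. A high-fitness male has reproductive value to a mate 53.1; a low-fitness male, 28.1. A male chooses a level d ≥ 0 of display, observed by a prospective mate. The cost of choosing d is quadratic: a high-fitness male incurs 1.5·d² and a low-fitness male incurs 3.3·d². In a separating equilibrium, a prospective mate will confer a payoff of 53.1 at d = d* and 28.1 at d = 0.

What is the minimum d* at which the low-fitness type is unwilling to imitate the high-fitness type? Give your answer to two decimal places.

The low-fitness type at d = 0 receives 28.1; imitating at d* yields 53.1 − 3.3·d*².
Indifference: 28.1 = 53.1 − 3.3·d*², so d*² = (53.1 − 28.1) / 3.3 ≈ 7.5758.
d* = √7.5758 ≈ 2.75.

2.75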